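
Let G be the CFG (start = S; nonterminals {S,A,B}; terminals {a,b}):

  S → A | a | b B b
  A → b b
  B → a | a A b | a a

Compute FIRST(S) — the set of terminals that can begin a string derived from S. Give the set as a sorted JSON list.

Compute FIRST by fixpoint:
pass 1:
  A via A→b b: +{b}
  B via B→a: +{a}
  S via S→A: +{b}
  S via S→a: +{a}
  FIRST(S)={a,b}  FIRST(A)={b}  FIRST(B)={a}
pass 2: done
  FIRST(S)={a,b}  FIRST(A)={b}  FIRST(B)={a}

FIRST(S) = ["a", "b"]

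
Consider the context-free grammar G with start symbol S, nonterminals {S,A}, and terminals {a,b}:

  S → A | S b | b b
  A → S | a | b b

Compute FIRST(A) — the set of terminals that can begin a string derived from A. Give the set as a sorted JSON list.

FIRST sets, iterate to fixpoint:
round 1:
  A via A→a: +{a}
  A via A→b b: +{b}
  S via S→A: +{a,b}
  FIRST[S]={a,b}  FIRST[A]={a,b}
round 2: — fixpoint
  FIRST[S]={a,b}  FIRST[A]={a,b}

FIRST(A) = ["a", "b"]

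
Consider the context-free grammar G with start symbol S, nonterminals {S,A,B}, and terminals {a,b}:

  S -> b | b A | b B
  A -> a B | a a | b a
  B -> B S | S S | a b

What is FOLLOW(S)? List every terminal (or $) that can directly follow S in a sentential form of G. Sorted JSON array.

FIRST sets, iterate to fixpoint:
[1]
  A via A→a B: +{a}
  A via A→b a: +{b}
  B via B→a b: +{a}
  S via S→b: +{b}
  FIRST[S]={b}  FIRST[A]={a,b}  FIRST[B]={a}
[2]
  B via B→S S: +{b}
  FIRST[S]={b}  FIRST[A]={a,b}  FIRST[B]={a,b}
[3] (stable)
  FIRST[S]={b}  FIRST[A]={a,b}  FIRST[B]={a,b}

Compute FOLLOW by fixpoint:
seed FOLLOW(S) with $
pass 1:
  B→B S: FOLLOW(B) ⊇ FIRST(S) = {b}; new: +{b}
  B→B S: FOLLOW(S) ⊇ FOLLOW(B) ⊇ {b}; new: +{b}
  S→b A: FOLLOW(A) ⊇ FOLLOW(S) ⊇ {$,b}; new: +{$,b}
  S→b B: FOLLOW(B) ⊇ FOLLOW(S) ⊇ {$,b}; new: +{$}
  FOLLOW[S]={$,b}  FOLLOW[A]={$,b}  FOLLOW[B]={$,b}
pass 2: — fixpoint
  FOLLOW[S]={$,b}  FOLLOW[A]={$,b}  FOLLOW[B]={$,b}

FOLLOW(S) = ["$", "b"]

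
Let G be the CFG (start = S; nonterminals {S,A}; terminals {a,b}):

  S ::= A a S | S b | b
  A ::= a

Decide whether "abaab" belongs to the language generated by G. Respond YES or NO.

CNF form of G:
  S -> A X2 | S T1 | b
  A -> a
  T0 -> a
  T1 -> b
  X2 -> T0 S

Fill CYK table bottom-up:
  cell(0,0) a: {A,T0}  orig:{A}
  cell(1,1) b: {S,T1}  orig:{S}
  cell(2,2) a: {A,T0}  orig:{A}
  cell(3,3) a: {A,T0}  orig:{A}
  cell(4,4) b: {S,T1}  orig:{S}
  cell(0,1) ab: {X2}  orig:{}
  cell(1,2) ba: ∅
  cell(2,3) aa: ∅
  cell(3,4) ab: {X2}  orig:{}
  cell(0,2) aba: ∅
  cell(1,3) baa: ∅
  cell(2,4) aab: {S}
  cell(0,3) abaa: ∅
  cell(1,4) baab: ∅
  cell(0,4) abaab: ∅

S ∉ T[0,4] ⇒ NO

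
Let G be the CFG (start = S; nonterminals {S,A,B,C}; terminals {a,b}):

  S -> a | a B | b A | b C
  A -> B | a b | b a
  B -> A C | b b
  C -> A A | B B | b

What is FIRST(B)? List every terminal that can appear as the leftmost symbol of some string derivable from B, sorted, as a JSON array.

FIRST iteration:
iter 1:
  A via A→a b: +{a}
  A via A→b a: +{b}
  B via B→A C: +{a,b}
  C via C→A A: +{a,b}
  S via S→a: +{a}
  S via S→b A: +{b}
  S: {a,b}  A: {a,b}  B: {a,b}  C: {a,b}
iter 2: (no change)
  S: {a,b}  A: {a,b}  B: {a,b}  C: {a,b}

FIRST(B) = ["a", "b"]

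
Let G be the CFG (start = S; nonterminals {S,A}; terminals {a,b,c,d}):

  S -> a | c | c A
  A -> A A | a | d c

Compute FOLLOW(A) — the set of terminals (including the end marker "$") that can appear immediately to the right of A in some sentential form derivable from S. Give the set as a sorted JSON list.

FIRST sets, iterate to fixpoint:
pass 1:
  A via A→a: +{a}
  A via A→d c: +{d}
  S via S→a: +{a}
  S via S→c: +{c}
  FIRST[S]={a,c}  FIRST[A]={a,d}
pass 2: done
  FIRST[S]={a,c}  FIRST[A]={a,d}

FOLLOW iteration:
FOLLOW(S) := {$}
iter 1:
  A→A A: FOLLOW(A) ⊇ FIRST(A) = {a,d}; new: +{a,d}
  S→c A: FOLLOW(A) ⊇ FOLLOW(S) ⊇ {$}; new: +{$}
  S: {$}  A: {$,a,d}
iter 2: — fixpoint
  S: {$}  A: {$,a,d}

FOLLOW(A) = ["$", "a", "d"]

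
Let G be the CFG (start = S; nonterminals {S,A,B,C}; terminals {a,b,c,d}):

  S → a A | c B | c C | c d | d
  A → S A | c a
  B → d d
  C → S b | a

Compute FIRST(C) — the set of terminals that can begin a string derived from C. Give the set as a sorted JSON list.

Compute FIRST by fixpoint:
[1]
  A via A→c a: +{c}
  B via B→d d: +{d}
  C via C→a: +{a}
  S via S→a A: +{a}
  S via S→c B: +{c}
  S via S→d: +{d}
  FIRST[S]={a,c,d}  FIRST[A]={c}  FIRST[B]={d}  FIRST[C]={a}
[2]
  A via A→S A: +{a,d}
  C via C→S b: +{c,d}
  FIRST[S]={a,c,d}  FIRST[A]={a,c,d}  FIRST[B]={d}  FIRST[C]={a,c,d}
[3] done
  FIRST[S]={a,c,d}  FIRST[A]={a,c,d}  FIRST[B]={d}  FIRST[C]={a,c,d}

FIRST(C) = ["a", "c", "d"]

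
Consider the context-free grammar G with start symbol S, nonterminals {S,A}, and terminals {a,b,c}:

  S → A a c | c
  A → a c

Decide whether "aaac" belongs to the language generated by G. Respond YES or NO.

CNF form of G:
  S -> A X2 | c
  A -> T0 T1
  T0 -> a
  T1 -> c
  X2 -> T0 T1

Fill CYK table bottom-up:
  T[0,0] 'a' = {T0}  orig:{}
  T[1,1] 'a' = {T0}  orig:{}
  T[2,2] 'a' = {T0}  orig:{}
  T[3,3] 'c' = {S,T1}  orig:{S}
  T[0,1] 'aa' = ∅
  T[1,2] 'aa' = ∅
  T[2,3] 'ac' = {A,X2}  orig:{A}
  T[0,2] 'aaa' = ∅
  T[1,3] 'aac' = ∅
  T[0,3] 'aaac' = ∅

S ∉ T[0,3] ⇒ NO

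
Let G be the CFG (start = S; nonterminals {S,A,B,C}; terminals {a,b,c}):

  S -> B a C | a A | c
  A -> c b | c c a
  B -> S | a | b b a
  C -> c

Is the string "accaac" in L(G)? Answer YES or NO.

Convert to CNF:
  S -> B X6 | T2 A | c
  A -> T0 T1 | T0 X3
  B -> B X4 | T1 X5 | T2 A | a | c
  C -> c
  T0 -> c
  T1 -> b
  T2 -> a
  X3 -> T0 T2
  X4 -> T2 C
  X5 -> T1 T2
  X6 -> T2 C

Fill CYK table bottom-up:
  [0..0]={B,T2}  "a"  orig:{B}
  [1..1]={B,C,S,T0}  "c"  orig:{B,C,S}
  [2..2]={B,C,S,T0}  "c"  orig:{B,C,S}
  [3..3]={B,T2}  "a"  orig:{B}
  [4..4]={B,T2}  "a"  orig:{B}
  [5..5]={B,C,S,T0}  "c"  orig:{B,C,S}
  [0..1]={X4,X6}  "ac"  orig:{}
  [1..2]=∅  "cc"
  [2..3]={X3}  "ca"  orig:{}
  [3..4]=∅  "aa"
  [4..5]={X4,X6}  "ac"  orig:{}
  [0..2]=∅  "acc"
  [1..3]={A}  "cca"
  [2..4]=∅  "caa"
  [3..5]={B,S}  "aac"
  [0..3]={B,S}  "acca"
  [1..4]=∅  "ccaa"
  [2..5]=∅  "caac"
  [0..4]=∅  "accaa"
  [1..5]=∅  "ccaac"
  [0..5]={B,S}  "accaac"

S ∈ T[0,5] ⇒ YES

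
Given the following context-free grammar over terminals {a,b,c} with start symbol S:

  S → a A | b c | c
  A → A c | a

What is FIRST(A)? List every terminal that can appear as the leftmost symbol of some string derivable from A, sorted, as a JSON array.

FIRST iteration:
round 1:
  A via A→a: +{a}
  S via S→a A: +{a}
  S via S→b c: +{b}
  S via S→c: +{c}
  S: {a,b,c}  A: {a}
round 2: (stable)
  S: {a,b,c}  A: {a}

FIRST(A) = ["a"]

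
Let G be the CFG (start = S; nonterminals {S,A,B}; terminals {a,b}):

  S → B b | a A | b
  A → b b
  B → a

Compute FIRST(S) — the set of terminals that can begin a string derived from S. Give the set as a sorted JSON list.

Compute FIRST by fixpoint:
round 1:
  A via A→b b: +{b}
  B via B→a: +{a}
  S via S→B b: +{a}
  S via S→b: +{b}
  FIRST(S)={a,b}  FIRST(A)={b}  FIRST(B)={a}
round 2: — fixpoint
  FIRST(S)={a,b}  FIRST(A)={b}  FIRST(B)={a}

FIRST(S) = ["a", "b"]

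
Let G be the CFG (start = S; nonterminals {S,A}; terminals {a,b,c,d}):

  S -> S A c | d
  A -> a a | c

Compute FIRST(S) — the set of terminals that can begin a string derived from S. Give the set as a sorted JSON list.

FIRST iteration:
pass 1:
  A via A→a a: +{a}
  A via A→c: +{c}
  S via S→d: +{d}
  FIRST[S]={d}  FIRST[A]={a,c}
pass 2: — fixpoint
  FIRST[S]={d}  FIRST[A]={a,c}

FIRST(S) = ["d"]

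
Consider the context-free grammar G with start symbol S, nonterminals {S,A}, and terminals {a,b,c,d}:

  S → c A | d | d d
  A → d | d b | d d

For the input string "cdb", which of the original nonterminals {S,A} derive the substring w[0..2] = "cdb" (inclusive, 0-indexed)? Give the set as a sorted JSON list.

Convert to CNF:
  S -> T0 T0 | T2 A | d
  A -> T0 T0 | T0 T1 | d
  T0 -> d
  T1 -> b
  T2 -> c

CYK table (by increasing span) (cells [i..j] with 0 ≤ i ≤ j ≤ 2 only):
  cell(0,0) c: {T2}  orig:{}
  cell(1,1) d: {A,S,T0}  orig:{A,S}
  cell(2,2) b: {T1}  orig:{}
  cell(0,1) cd: {S}
  cell(1,2) db: {A}
  cell(0,2) cdb: {S}

Original NTs in T[0,2] deriving "cdb": ["S"]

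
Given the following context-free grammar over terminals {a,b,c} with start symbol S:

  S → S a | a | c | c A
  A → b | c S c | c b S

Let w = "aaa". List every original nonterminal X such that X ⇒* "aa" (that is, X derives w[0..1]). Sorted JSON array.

Convert to CNF:
  S -> S T2 | T0 A | a | c
  A -> T0 X3 | T0 X4 | b
  T0 -> c
  T1 -> b
  T2 -> a
  X3 -> S T0
  X4 -> T1 S

CYK table (by increasing span) — only the sub-triangle for w[0..1]:
  T[0,0] 'a' = {S,T2}  orig:{S}
  T[1,1] 'a' = {S,T2}  orig:{S}
  T[0,1] 'aa' = {S}

Original NTs in T[0,1] deriving "aa": ["S"]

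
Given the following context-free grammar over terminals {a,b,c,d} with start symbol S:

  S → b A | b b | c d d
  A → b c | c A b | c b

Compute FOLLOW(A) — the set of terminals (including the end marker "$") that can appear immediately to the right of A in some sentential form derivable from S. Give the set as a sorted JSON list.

Compute FIRST by fixpoint:
iter 1:
  A via A→b c: +{b}
  A via A→c A b: +{c}
  S via S→b A: +{b}
  S via S→c d d: +{c}
  FIRST[S]={b,c}  FIRST[A]={b,c}
iter 2: (stable)
  FIRST[S]={b,c}  FIRST[A]={b,c}

FOLLOW iteration:
initialize: $ ∈ FOLLOW(S)
round 1:
  A→c A b: FOLLOW(A) ⊇ FIRST(b) = {b}; new: +{b}
  S→b A: FOLLOW(A) ⊇ FOLLOW(S) ⊇ {$}; new: +{$}
  FOLLOW(S)={$}  FOLLOW(A)={$,b}
round 2: (no change)
  FOLLOW(S)={$}  FOLLOW(A)={$,b}

FOLLOW(A) = ["$", "b"]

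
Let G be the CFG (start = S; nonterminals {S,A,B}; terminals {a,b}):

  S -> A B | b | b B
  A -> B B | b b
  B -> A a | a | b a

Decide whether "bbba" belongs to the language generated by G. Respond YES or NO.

CNF form of G:
  S -> A B | T0 B | b
  A -> B B | T0 T0
  B -> A T1 | T0 T1 | a
  T0 -> b
  T1 -> a

CYK table (by increasing span):
  [0..0]={S,T0}  "b"  orig:{S}
  [1..1]={S,T0}  "b"  orig:{S}
  [2..2]={S,T0}  "b"  orig:{S}
  [3..3]={B,T1}  "a"  orig:{B}
  [0..1]={A}  "bb"
  [1..2]={A}  "bb"
  [2..3]={B,S}  "ba"
  [0..2]=∅  "bbb"
  [1..3]={B,S}  "bba"
  [0..3]={S}  "bbba"

S ∈ T[0,3] ⇒ YES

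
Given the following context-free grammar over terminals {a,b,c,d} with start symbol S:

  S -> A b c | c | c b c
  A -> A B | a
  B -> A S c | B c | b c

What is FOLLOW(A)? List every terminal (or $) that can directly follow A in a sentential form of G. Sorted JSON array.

FIRST iteration:
round 1:
  A via A→a: +{a}
  B via B→A S c: +{a}
  B via B→b c: +{b}
  S via S→A b c: +{a}
  S via S→c: +{c}
  FIRST(S)={a,c}  FIRST(A)={a}  FIRST(B)={a,b}
round 2: (stable)
  FIRST(S)={a,c}  FIRST(A)={a}  FIRST(B)={a,b}

Compute FOLLOW by fixpoint:
FOLLOW(S) := {$}
round 1:
  A→A B: FOLLOW(A) ⊇ FIRST(B) = {a,b}; new: +{a,b}
  A→A B: FOLLOW(B) ⊇ FOLLOW(A) ⊇ {a,b}; new: +{a,b}
  B→A S c: FOLLOW(A) ⊇ FIRST(S) = {a,c}; new: +{c}
  B→A S c: FOLLOW(S) ⊇ FIRST(c) = {c}; new: +{c}
  B→B c: FOLLOW(B) ⊇ FIRST(c) = {c}; new: +{c}
  S: {$,c}  A: {a,b,c}  B: {a,b,c}
round 2: — fixpoint
  S: {$,c}  A: {a,b,c}  B: {a,b,c}

FOLLOW(A) = ["a", "b", "c"]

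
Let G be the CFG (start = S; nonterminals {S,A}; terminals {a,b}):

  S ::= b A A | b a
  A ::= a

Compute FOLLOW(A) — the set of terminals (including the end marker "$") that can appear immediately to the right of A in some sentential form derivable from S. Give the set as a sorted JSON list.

FIRST sets, iterate to fixpoint:
round 1:
  A via A→a: +{a}
  S via S→b A A: +{b}
  S: {b}  A: {a}
round 2: (no change)
  S: {b}  A: {a}

Compute FOLLOW by fixpoint:
seed FOLLOW(S) with $
pass 1:
  S→b A A: FOLLOW(A) ⊇ FIRST(A) = {a}; new: +{a}
  S→b A A: FOLLOW(A) ⊇ FOLLOW(S) ⊇ {$}; new: +{$}
  FOLLOW(S)={$}  FOLLOW(A)={$,a}
pass 2: — fixpoint
  FOLLOW(S)={$}  FOLLOW(A)={$,a}

FOLLOW(A) = ["$", "a"]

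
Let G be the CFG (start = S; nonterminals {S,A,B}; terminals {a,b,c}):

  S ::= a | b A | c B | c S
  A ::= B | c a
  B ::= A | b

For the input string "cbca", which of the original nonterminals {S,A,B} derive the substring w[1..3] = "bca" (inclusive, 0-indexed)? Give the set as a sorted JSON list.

Convert to CNF:
  S -> T0 B | T0 S | T2 A | a
  A -> T0 T1 | b
  B -> T0 T1 | b
  T0 -> c
  T1 -> a
  T2 -> b

CYK fill (cells [i..j] with 1 ≤ i ≤ j ≤ 3 only):
  cell(1,1) b: {A,B,T2}  orig:{A,B}
  cell(2,2) c: {T0}  orig:{}
  cell(3,3) a: {S,T1}  orig:{S}
  cell(1,2) bc: ∅
  cell(2,3) ca: {A,B,S}
  cell(1,3) bca: {S}

Original NTs in T[1,3] deriving "bca": ["S"]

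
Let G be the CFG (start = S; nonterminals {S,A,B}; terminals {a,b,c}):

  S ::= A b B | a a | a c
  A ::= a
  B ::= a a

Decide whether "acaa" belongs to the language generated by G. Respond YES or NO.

CNF form of G:
  S -> A X3 | T0 T0 | T0 T2
  A -> a
  B -> T0 T0
  T0 -> a
  T1 -> b
  T2 -> c
  X3 -> T1 B

CYK table (by increasing span):
  T[0,0] 'a' = {A,T0}  orig:{A}
  T[1,1] 'c' = {T2}  orig:{}
  T[2,2] 'a' = {A,T0}  orig:{A}
  T[3,3] 'a' = {A,T0}  orig:{A}
  T[0,1] 'ac' = {S}
  T[1,2] 'ca' = ∅
  T[2,3] 'aa' = {B,S}
  T[0,2] 'aca' = ∅
  T[1,3] 'caa' = ∅
  T[0,3] 'acaa' = ∅

S ∉ T[0,3] ⇒ NO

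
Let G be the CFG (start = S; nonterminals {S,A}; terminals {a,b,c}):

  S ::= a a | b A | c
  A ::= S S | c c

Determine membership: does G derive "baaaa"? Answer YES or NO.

Convert to CNF:
  S -> T1 T1 | T2 A | c
  A -> S S | T0 T0
  T0 -> c
  T1 -> a
  T2 -> b

Fill CYK table bottom-up:
  T[0,0] 'b' = {T2}  orig:{}
  T[1,1] 'a' = {T1}  orig:{}
  T[2,2] 'a' = {T1}  orig:{}
  T[3,3] 'a' = {T1}  orig:{}
  T[4,4] 'a' = {T1}  orig:{}
  T[0,1] 'ba' = ∅
  T[1,2] 'aa' = {S}
  T[2,3] 'aa' = {S}
  T[3,4] 'aa' = {S}
  T[0,2] 'baa' = ∅
  T[1,3] 'aaa' = ∅
  T[2,4] 'aaa' = ∅
  T[0,3] 'baaa' = ∅
  T[1,4] 'aaaa' = {A}
  T[0,4] 'baaaa' = {S}

S ∈ T[0,4] ⇒ YES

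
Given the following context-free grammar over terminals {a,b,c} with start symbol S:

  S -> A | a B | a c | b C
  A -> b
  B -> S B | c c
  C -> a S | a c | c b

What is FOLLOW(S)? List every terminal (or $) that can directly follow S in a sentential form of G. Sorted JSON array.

FIRST iteration:
pass 1:
  A via A→b: +{b}
  B via B→c c: +{c}
  C via C→a S: +{a}
  C via C→c b: +{c}
  S via S→A: +{b}
  S via S→a B: +{a}
  FIRST[S]={a,b}  FIRST[A]={b}  FIRST[B]={c}  FIRST[C]={a,c}
pass 2:
  B via B→S B: +{a,b}
  FIRST[S]={a,b}  FIRST[A]={b}  FIRST[B]={a,b,c}  FIRST[C]={a,c}
pass 3: — fixpoint
  FIRST[S]={a,b}  FIRST[A]={b}  FIRST[B]={a,b,c}  FIRST[C]={a,c}

Compute FOLLOW by fixpoint:
FOLLOW(S) := {$}
pass 1:
  B→S B: FOLLOW(S) ⊇ FIRST(B) = {a,b,c}; new: +{a,b,c}
  S→A: FOLLOW(A) ⊇ FOLLOW(S) ⊇ {$,a,b,c}; new: +{$,a,b,c}
  S→a B: FOLLOW(B) ⊇ FOLLOW(S) ⊇ {$,a,b,c}; new: +{$,a,b,c}
  S→b C: FOLLOW(C) ⊇ FOLLOW(S) ⊇ {$,a,b,c}; new: +{$,a,b,c}
  FOLLOW(S)={$,a,b,c}  FOLLOW(A)={$,a,b,c}  FOLLOW(B)={$,a,b,c}  FOLLOW(C)={$,a,b,c}
pass 2: (stable)
  FOLLOW(S)={$,a,b,c}  FOLLOW(A)={$,a,b,c}  FOLLOW(B)={$,a,b,c}  FOLLOW(C)={$,a,b,c}

FOLLOW(S) = ["$", "a", "b", "c"]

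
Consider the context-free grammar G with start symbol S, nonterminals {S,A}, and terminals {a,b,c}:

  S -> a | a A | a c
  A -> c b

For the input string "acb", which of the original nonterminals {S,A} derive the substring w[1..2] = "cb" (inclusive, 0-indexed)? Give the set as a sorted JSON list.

Convert to CNF:
  S -> T2 A | T2 T0 | a
  A -> T0 T1
  T0 -> c
  T1 -> b
  T2 -> a

CYK table (by increasing span) (cells [i..j] with 1 ≤ i ≤ j ≤ 2 only):
  [1..1]={T0}  "c"  orig:{}
  [2..2]={T1}  "b"  orig:{}
  [1..2]={A}  "cb"

Original NTs in T[1,2] deriving "cb": ["A"]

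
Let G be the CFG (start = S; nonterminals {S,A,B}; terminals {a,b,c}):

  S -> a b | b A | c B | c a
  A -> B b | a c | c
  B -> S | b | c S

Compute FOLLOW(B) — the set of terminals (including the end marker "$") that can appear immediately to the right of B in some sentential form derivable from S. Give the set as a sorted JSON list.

FIRST iteration:
round 1:
  A via A→a c: +{a}
  A via A→c: +{c}
  B via B→b: +{b}
  B via B→c S: +{c}
  S via S→a b: +{a}
  S via S→b A: +{b}
  S via S→c B: +{c}
  S: {a,b,c}  A: {a,c}  B: {b,c}
round 2:
  A via A→B b: +{b}
  B via B→S: +{a}
  S: {a,b,c}  A: {a,b,c}  B: {a,b,c}
round 3: done
  S: {a,b,c}  A: {a,b,c}  B: {a,b,c}

FOLLOW sets:
initialize: $ ∈ FOLLOW(S)
iter 1:
  A→B b: FOLLOW(B) ⊇ FIRST(b) = {b}; new: +{b}
  B→S: FOLLOW(S) ⊇ FOLLOW(B) ⊇ {b}; new: +{b}
  S→b A: FOLLOW(A) ⊇ FOLLOW(S) ⊇ {$,b}; new: +{$,b}
  S→c B: FOLLOW(B) ⊇ FOLLOW(S) ⊇ {$,b}; new: +{$}
  FOLLOW[S]={$,b}  FOLLOW[A]={$,b}  FOLLOW[B]={$,b}
iter 2: done
  FOLLOW[S]={$,b}  FOLLOW[A]={$,b}  FOLLOW[B]={$,b}

FOLLOW(B) = ["$", "b"]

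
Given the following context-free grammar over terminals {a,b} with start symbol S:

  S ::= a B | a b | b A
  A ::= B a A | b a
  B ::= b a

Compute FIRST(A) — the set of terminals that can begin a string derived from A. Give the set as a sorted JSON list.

FIRST iteration:
pass 1:
  A via A→b a: +{b}
  B via B→b a: +{b}
  S via S→a B: +{a}
  S via S→b A: +{b}
  S: {a,b}  A: {b}  B: {b}
pass 2: done
  S: {a,b}  A: {b}  B: {b}

FIRST(A) = ["b"]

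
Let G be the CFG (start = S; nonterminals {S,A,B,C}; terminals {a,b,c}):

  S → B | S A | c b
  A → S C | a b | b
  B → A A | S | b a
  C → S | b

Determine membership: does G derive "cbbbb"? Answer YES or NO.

Convert to CNF:
  S -> A A | S A | T1 T0 | T2 T1
  A -> S C | T0 T1 | b
  B -> A A | S A | T1 T0 | T2 T1
  C -> A A | S A | T1 T0 | T2 T1 | b
  T0 -> a
  T1 -> b
  T2 -> c

CYK table (by increasing span):
  cell(0,0) c: {T2}  orig:{}
  cell(1,1) b: {A,C,T1}  orig:{A,C}
  cell(2,2) b: {A,C,T1}  orig:{A,C}
  cell(3,3) b: {A,C,T1}  orig:{A,C}
  cell(4,4) b: {A,C,T1}  orig:{A,C}
  cell(0,1) cb: {B,C,S}
  cell(1,2) bb: {B,C,S}
  cell(2,3) bb: {B,C,S}
  cell(3,4) bb: {B,C,S}
  cell(0,2) cbb: {A,B,C,S}
  cell(1,3) bbb: {A,B,C,S}
  cell(2,4) bbb: {A,B,C,S}
  cell(0,3) cbbb: {A,B,C,S}
  cell(1,4) bbbb: {A,B,C,S}
  cell(0,4) cbbbb: {A,B,C,S}

S ∈ T[0,4] ⇒ YES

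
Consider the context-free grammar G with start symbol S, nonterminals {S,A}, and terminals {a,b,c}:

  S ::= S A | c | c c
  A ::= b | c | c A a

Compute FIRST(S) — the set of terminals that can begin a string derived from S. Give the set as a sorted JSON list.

FIRST sets, iterate to fixpoint:
iter 1:
  A via A→b: +{b}
  A via A→c: +{c}
  S via S→c: +{c}
  FIRST(S)={c}  FIRST(A)={b,c}
iter 2: — fixpoint
  FIRST(S)={c}  FIRST(A)={b,c}

FIRST(S) = ["c"]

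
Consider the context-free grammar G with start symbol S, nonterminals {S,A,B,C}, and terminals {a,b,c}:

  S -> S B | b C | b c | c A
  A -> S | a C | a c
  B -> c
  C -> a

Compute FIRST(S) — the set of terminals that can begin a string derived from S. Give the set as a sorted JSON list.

FIRST sets, iterate to fixpoint:
[1]
  A via A→a C: +{a}
  B via B→c: +{c}
  C via C→a: +{a}
  S via S→b C: +{b}
  S via S→c A: +{c}
  FIRST(S)={b,c}  FIRST(A)={a}  FIRST(B)={c}  FIRST(C)={a}
[2]
  A via A→S: +{b,c}
  FIRST(S)={b,c}  FIRST(A)={a,b,c}  FIRST(B)={c}  FIRST(C)={a}
[3] — fixpoint
  FIRST(S)={b,c}  FIRST(A)={a,b,c}  FIRST(B)={c}  FIRST(C)={a}

FIRST(S) = ["b", "c"]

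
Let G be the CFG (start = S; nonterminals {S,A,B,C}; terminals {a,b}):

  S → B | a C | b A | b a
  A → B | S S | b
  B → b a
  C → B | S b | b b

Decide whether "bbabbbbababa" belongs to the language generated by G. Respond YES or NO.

CNF form of G:
  S -> T0 A | T0 T1 | T1 C
  A -> S S | T0 T1 | b
  B -> T0 T1
  C -> S T0 | T0 T0 | T0 T1
  T0 -> b
  T1 -> a

CYK fill:
  cell(0,0) b: {A,T0}  orig:{A}
  cell(1,1) b: {A,T0}  orig:{A}
  cell(2,2) a: {T1}  orig:{}
  cell(3,3) b: {A,T0}  orig:{A}
  cell(4,4) b: {A,T0}  orig:{A}
  cell(5,5) b: {A,T0}  orig:{A}
  cell(6,6) b: {A,T0}  orig:{A}
  cell(7,7) a: {T1}  orig:{}
  cell(8,8) b: {A,T0}  orig:{A}
  cell(9,9) a: {T1}  orig:{}
  cell(10,10) b: {A,T0}  orig:{A}
  cell(11,11) a: {T1}  orig:{}
  cell(0,1) bb: {C,S}
  cell(1,2) ba: {A,B,C,S}
  cell(2,3) ab: ∅
  cell(3,4) bb: {C,S}
  cell(4,5) bb: {C,S}
  cell(5,6) bb: {C,S}
  cell(6,7) ba: {A,B,C,S}
  cell(7,8) ab: ∅
  cell(8,9) ba: {A,B,C,S}
  cell(9,10) ab: ∅
  cell(10,11) ba: {A,B,C,S}
  cell(0,2) bba: {S}
  cell(1,3) bab: {C}
  cell(2,4) abb: {S}
  cell(3,5) bbb: {C}
  cell(4,6) bbb: {C}
  cell(5,7) bba: {S}
  cell(6,8) bab: {C}
  cell(7,9) aba: {S}
  cell(8,10) bab: {C}
  cell(9,11) aba: {S}
  cell(0,3) bbab: {C}
  cell(1,4) babb: {A}
  cell(2,5) abbb: {C,S}
  cell(3,6) bbbb: {A}
  cell(4,7) bbba: {A}
  cell(5,8) bbab: {C}
  cell(6,9) baba: {A}
  cell(7,10) abab: {C,S}
  cell(8,11) baba: {A}
  cell(0,4) bbabb: {A,S}
  cell(1,5) babbb: ∅
  cell(2,6) abbbb: {A,C}
  cell(3,7) bbbba: {A,S}
  cell(4,8) bbbab: ∅
  cell(5,9) bbaba: {A,S}
  cell(6,10) babab: ∅
  cell(7,11) ababa: {A}
  cell(0,5) bbabbb: {A,C}
  cell(1,6) babbbb: {S}
  cell(2,7) abbbba: {A}
  cell(3,8) bbbbab: {C}
  cell(4,9) bbbaba: {S}
  cell(5,10) bbabab: {A,C}
  cell(6,11) bababa: {S}
  cell(0,6) bbabbbb: {A}
  cell(1,7) babbbba: {A,S}
  cell(2,8) abbbbab: {S}
  cell(3,9) bbbbaba: {A}
  cell(4,10) bbbabab: {C,S}
  cell(5,11) bbababa: {A}
  cell(0,7) bbabbbba: {A,S}
  cell(1,8) babbbbab: {C}
  cell(2,9) abbbbaba: {A}
  cell(3,10) bbbbabab: ∅
  cell(4,11) bbbababa: {A,S}
  cell(0,8) bbabbbbab: {A,C}
  cell(1,9) babbbbaba: {A,S}
  cell(2,10) abbbbabab: ∅
  cell(3,11) bbbbababa: {S}
  cell(0,9) bbabbbbaba: {A,S}
  cell(1,10) babbbbabab: {A,C}
  cell(2,11) abbbbababa: {A}
  cell(0,10) bbabbbbabab: {C,S}
  cell(1,11) babbbbababa: {A,S}
  cell(0,11) bbabbbbababa: {A,S}

S ∈ T[0,11] ⇒ YES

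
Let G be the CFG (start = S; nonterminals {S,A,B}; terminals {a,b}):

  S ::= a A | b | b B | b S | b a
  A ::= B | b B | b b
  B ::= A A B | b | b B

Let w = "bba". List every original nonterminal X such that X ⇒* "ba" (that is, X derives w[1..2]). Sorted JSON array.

Convert to CNF:
  S -> T0 B | T0 S | T0 T1 | T1 A | b
  A -> A X2 | T0 B | T0 T0 | b
  B -> A X3 | T0 B | b
  T0 -> b
  T1 -> a
  X2 -> A B
  X3 -> A B

CYK table (by increasing span) — only the sub-triangle for w[1..2]:
  cell(1,1) b: {A,B,S,T0}  orig:{A,B,S}
  cell(2,2) a: {T1}  orig:{}
  cell(1,2) ba: {S}

Original NTs in T[1,2] deriving "ba": ["S"]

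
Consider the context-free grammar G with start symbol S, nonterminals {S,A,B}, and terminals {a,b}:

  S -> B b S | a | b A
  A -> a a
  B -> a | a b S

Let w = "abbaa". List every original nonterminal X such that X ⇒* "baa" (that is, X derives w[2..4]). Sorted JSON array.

CNF form of G:
  S -> B X3 | T1 A | a
  A -> T0 T0
  B -> T0 X2 | a
  T0 -> a
  T1 -> b
  X2 -> T1 S
  X3 -> T1 S

CYK fill, restricted to cells inside w[2..4]:
  T[2,2] 'b' = {T1}  orig:{}
  T[3,3] 'a' = {B,S,T0}  orig:{B,S}
  T[4,4] 'a' = {B,S,T0}  orig:{B,S}
  T[2,3] 'ba' = {X2,X3}  orig:{}
  T[3,4] 'aa' = {A}
  T[2,4] 'baa' = {S}

Original NTs in T[2,4] deriving "baa": ["S"]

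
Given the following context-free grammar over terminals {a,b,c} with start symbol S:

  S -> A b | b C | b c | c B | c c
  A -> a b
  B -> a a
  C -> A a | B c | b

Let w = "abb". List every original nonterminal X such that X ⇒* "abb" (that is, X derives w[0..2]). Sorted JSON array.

CNF form of G:
  S -> A T1 | T1 C | T1 T2 | T2 B | T2 T2
  A -> T0 T1
  B -> T0 T0
  C -> A T0 | B T2 | b
  T0 -> a
  T1 -> b
  T2 -> c

CYK table (by increasing span) (cells [i..j] with 0 ≤ i ≤ j ≤ 2 only):
  cell(0,0) a: {T0}  orig:{}
  cell(1,1) b: {C,T1}  orig:{C}
  cell(2,2) b: {C,T1}  orig:{C}
  cell(0,1) ab: {A}
  cell(1,2) bb: {S}
  cell(0,2) abb: {S}

Original NTs in T[0,2] deriving "abb": ["S"]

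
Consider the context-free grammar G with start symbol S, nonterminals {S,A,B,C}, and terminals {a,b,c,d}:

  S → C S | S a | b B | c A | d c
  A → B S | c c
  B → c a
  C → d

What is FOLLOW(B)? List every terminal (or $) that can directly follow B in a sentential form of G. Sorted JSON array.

FIRST iteration:
[1]
  A via A→c c: +{c}
  B via B→c a: +{c}
  C via C→d: +{d}
  S via S→C S: +{d}
  S via S→b B: +{b}
  S via S→c A: +{c}
  FIRST(S)={b,c,d}  FIRST(A)={c}  FIRST(B)={c}  FIRST(C)={d}
[2] — fixpoint
  FIRST(S)={b,c,d}  FIRST(A)={c}  FIRST(B)={c}  FIRST(C)={d}

FOLLOW iteration:
initialize: $ ∈ FOLLOW(S)
[1]
  A→B S: FOLLOW(B) ⊇ FIRST(S) = {b,c,d}; new: +{b,c,d}
  S→C S: FOLLOW(C) ⊇ FIRST(S) = {b,c,d}; new: +{b,c,d}
  S→S a: FOLLOW(S) ⊇ FIRST(a) = {a}; new: +{a}
  S→b B: FOLLOW(B) ⊇ FOLLOW(S) ⊇ {$,a}; new: +{$,a}
  S→c A: FOLLOW(A) ⊇ FOLLOW(S) ⊇ {$,a}; new: +{$,a}
  FOLLOW(S)={$,a}  FOLLOW(A)={$,a}  FOLLOW(B)={$,a,b,c,d}  FOLLOW(C)={b,c,d}
[2] done
  FOLLOW(S)={$,a}  FOLLOW(A)={$,a}  FOLLOW(B)={$,a,b,c,d}  FOLLOW(C)={b,c,d}

FOLLOW(B) = ["$", "a", "b", "c", "d"]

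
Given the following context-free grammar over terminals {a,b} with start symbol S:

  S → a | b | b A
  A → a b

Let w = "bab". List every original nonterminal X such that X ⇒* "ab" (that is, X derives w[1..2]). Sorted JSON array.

CNF form of G:
  S -> T1 A | a | b
  A -> T0 T1
  T0 -> a
  T1 -> b

CYK table (by increasing span) — only the sub-triangle for w[1..2]:
  cell(1,1) a: {S,T0}  orig:{S}
  cell(2,2) b: {S,T1}  orig:{S}
  cell(1,2) ab: {A}

Original NTs in T[1,2] deriving "ab": ["A"]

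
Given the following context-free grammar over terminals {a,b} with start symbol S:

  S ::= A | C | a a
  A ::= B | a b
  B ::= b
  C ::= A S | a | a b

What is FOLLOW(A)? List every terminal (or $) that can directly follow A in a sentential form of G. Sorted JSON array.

FIRST iteration:
round 1:
  A via A→a b: +{a}
  B via B→b: +{b}
  C via C→A S: +{a}
  S via S→A: +{a}
  S: {a}  A: {a}  B: {b}  C: {a}
round 2:
  A via A→B: +{b}
  C via C→A S: +{b}
  S via S→A: +{b}
  S: {a,b}  A: {a,b}  B: {b}  C: {a,b}
round 3: (stable)
  S: {a,b}  A: {a,b}  B: {b}  C: {a,b}

Compute FOLLOW by fixpoint:
seed FOLLOW(S) with $
iter 1:
  C→A S: FOLLOW(A) ⊇ FIRST(S) = {a,b}; new: +{a,b}
  S→A: FOLLOW(A) ⊇ FOLLOW(S) ⊇ {$}; new: +{$}
  S→C: FOLLOW(C) ⊇ FOLLOW(S) ⊇ {$}; new: +{$}
  S: {$}  A: {$,a,b}  B: {}  C: {$}
iter 2:
  A→B: FOLLOW(B) ⊇ FOLLOW(A) ⊇ {$,a,b}; new: +{$,a,b}
  S: {$}  A: {$,a,b}  B: {$,a,b}  C: {$}
iter 3: (no change)
  S: {$}  A: {$,a,b}  B: {$,a,b}  C: {$}

FOLLOW(A) = ["$", "a", "b"]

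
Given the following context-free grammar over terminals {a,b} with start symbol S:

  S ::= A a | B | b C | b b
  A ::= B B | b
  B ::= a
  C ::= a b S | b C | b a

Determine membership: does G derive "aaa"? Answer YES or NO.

Convert to CNF:
  S -> A T0 | T1 C | T1 T1 | a
  A -> B B | b
  B -> a
  C -> T0 X2 | T1 C | T1 T0
  T0 -> a
  T1 -> b
  X2 -> T1 S

Fill CYK table bottom-up:
  T[0,0] 'a' = {B,S,T0}  orig:{B,S}
  T[1,1] 'a' = {B,S,T0}  orig:{B,S}
  T[2,2] 'a' = {B,S,T0}  orig:{B,S}
  T[0,1] 'aa' = {A}
  T[1,2] 'aa' = {A}
  T[0,2] 'aaa' = {S}

S ∈ T[0,2] ⇒ YES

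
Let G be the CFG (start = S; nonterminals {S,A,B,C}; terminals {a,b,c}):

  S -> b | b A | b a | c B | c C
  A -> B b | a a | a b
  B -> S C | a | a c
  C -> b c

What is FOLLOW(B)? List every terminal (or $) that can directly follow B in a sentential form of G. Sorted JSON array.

Compute FIRST by fixpoint:
round 1:
  A via A→a a: +{a}
  B via B→a: +{a}
  C via C→b c: +{b}
  S via S→b: +{b}
  S via S→c B: +{c}
  S: {b,c}  A: {a}  B: {a}  C: {b}
round 2:
  B via B→S C: +{b,c}
  S: {b,c}  A: {a}  B: {a,b,c}  C: {b}
round 3:
  A via A→B b: +{b,c}
  S: {b,c}  A: {a,b,c}  B: {a,b,c}  C: {b}
round 4: — fixpoint
  S: {b,c}  A: {a,b,c}  B: {a,b,c}  C: {b}

FOLLOW iteration:
FOLLOW(S) := {$}
[1]
  A→B b: FOLLOW(B) ⊇ FIRST(b) = {b}; new: +{b}
  B→S C: FOLLOW(S) ⊇ FIRST(C) = {b}; new: +{b}
  B→S C: FOLLOW(C) ⊇ FOLLOW(B) ⊇ {b}; new: +{b}
  S→b A: FOLLOW(A) ⊇ FOLLOW(S) ⊇ {$,b}; new: +{$,b}
  S→c B: FOLLOW(B) ⊇ FOLLOW(S) ⊇ {$,b}; new: +{$}
  S→c C: FOLLOW(C) ⊇ FOLLOW(S) ⊇ {$,b}; new: +{$}
  S: {$,b}  A: {$,b}  B: {$,b}  C: {$,b}
[2] — fixpoint
  S: {$,b}  A: {$,b}  B: {$,b}  C: {$,b}

FOLLOW(B) = ["$", "b"]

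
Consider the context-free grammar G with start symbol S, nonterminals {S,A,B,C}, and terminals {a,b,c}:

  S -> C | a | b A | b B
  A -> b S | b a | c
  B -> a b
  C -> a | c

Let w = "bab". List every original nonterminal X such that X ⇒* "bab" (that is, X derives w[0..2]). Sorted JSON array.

CNF form of G:
  S -> T0 A | T0 B | a | c
  A -> T0 S | T0 T1 | c
  B -> T1 T0
  C -> a | c
  T0 -> b
  T1 -> a

CYK table (by increasing span) — only the sub-triangle for w[0..2]:
  [0..0]={T0}  "b"  orig:{}
  [1..1]={C,S,T1}  "a"  orig:{C,S}
  [2..2]={T0}  "b"  orig:{}
  [0..1]={A}  "ba"
  [1..2]={B}  "ab"
  [0..2]={S}  "bab"

Original NTs in T[0,2] deriving "bab": ["S"]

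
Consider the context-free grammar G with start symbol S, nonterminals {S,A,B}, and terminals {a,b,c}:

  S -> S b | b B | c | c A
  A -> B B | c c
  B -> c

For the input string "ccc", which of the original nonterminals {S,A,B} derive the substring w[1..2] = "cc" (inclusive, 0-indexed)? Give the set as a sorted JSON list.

CNF form of G:
  S -> S T1 | T0 A | T1 B | c
  A -> B B | T0 T0
  B -> c
  T0 -> c
  T1 -> b

CYK table (by increasing span), restricted to cells inside w[1..2]:
  T[1,1] 'c' = {B,S,T0}  orig:{B,S}
  T[2,2] 'c' = {B,S,T0}  orig:{B,S}
  T[1,2] 'cc' = {A}

Original NTs in T[1,2] deriving "cc": ["A"]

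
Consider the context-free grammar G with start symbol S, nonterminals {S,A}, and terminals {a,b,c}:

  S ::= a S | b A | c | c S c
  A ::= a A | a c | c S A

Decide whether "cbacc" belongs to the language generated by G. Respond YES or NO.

CNF form of G:
  S -> T0 S | T1 X4 | T2 A | c
  A -> T0 A | T0 T1 | T1 X3
  T0 -> a
  T1 -> c
  T2 -> b
  X3 -> S A
  X4 -> S T1

CYK table (by increasing span):
  cell(0,0) c: {S,T1}  orig:{S}
  cell(1,1) b: {T2}  orig:{}
  cell(2,2) a: {T0}  orig:{}
  cell(3,3) c: {S,T1}  orig:{S}
  cell(4,4) c: {S,T1}  orig:{S}
  cell(0,1) cb: ∅
  cell(1,2) ba: ∅
  cell(2,3) ac: {A,S}
  cell(3,4) cc: {X4}  orig:{}
  cell(0,2) cba: ∅
  cell(1,3) bac: {S}
  cell(2,4) acc: {X4}  orig:{}
  cell(0,3) cbac: ∅
  cell(1,4) bacc: {X4}  orig:{}
  cell(0,4) cbacc: {S}

S ∈ T[0,4] ⇒ YES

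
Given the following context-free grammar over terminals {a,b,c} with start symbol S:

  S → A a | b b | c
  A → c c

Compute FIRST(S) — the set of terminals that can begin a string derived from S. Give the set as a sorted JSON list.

FIRST sets, iterate to fixpoint:
[1]
  A via A→c c: +{c}
  S via S→A a: +{c}
  S via S→b b: +{b}
  FIRST(S)={b,c}  FIRST(A)={c}
[2] — fixpoint
  FIRST(S)={b,c}  FIRST(A)={c}

FIRST(S) = ["b", "c"]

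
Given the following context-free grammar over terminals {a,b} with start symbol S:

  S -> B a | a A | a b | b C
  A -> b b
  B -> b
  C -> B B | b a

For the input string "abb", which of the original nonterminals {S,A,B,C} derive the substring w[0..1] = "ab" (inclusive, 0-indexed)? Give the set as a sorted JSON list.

CNF form of G:
  S -> B T1 | T0 C | T1 A | T1 T0
  A -> T0 T0
  B -> b
  C -> B B | T0 T1
  T0 -> b
  T1 -> a

Fill CYK table bottom-up, restricted to cells inside w[0..1]:
  T[0,0] 'a' = {T1}  orig:{}
  T[1,1] 'b' = {B,T0}  orig:{B}
  T[0,1] 'ab' = {S}

Original NTs in T[0,1] deriving "ab": ["S"]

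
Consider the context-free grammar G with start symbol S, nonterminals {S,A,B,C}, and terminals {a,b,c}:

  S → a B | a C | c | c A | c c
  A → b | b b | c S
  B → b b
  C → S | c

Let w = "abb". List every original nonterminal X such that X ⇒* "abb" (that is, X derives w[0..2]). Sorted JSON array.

CNF form of G:
  S -> T1 A | T1 T1 | T2 B | T2 C | c
  A -> T0 T0 | T1 S | b
  B -> T0 T0
  C -> T1 A | T1 T1 | T2 B | T2 C | c
  T0 -> b
  T1 -> c
  T2 -> a

CYK table (by increasing span), restricted to cells inside w[0..2]:
  [0..0]={T2}  "a"  orig:{}
  [1..1]={A,T0}  "b"  orig:{A}
  [2..2]={A,T0}  "b"  orig:{A}
  [0..1]=∅  "ab"
  [1..2]={A,B}  "bb"
  [0..2]={C,S}  "abb"

Original NTs in T[0,2] deriving "abb": ["C", "S"]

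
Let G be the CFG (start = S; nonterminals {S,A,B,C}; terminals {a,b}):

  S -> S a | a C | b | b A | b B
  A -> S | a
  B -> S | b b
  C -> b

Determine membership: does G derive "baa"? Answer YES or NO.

CNF form of G:
  S -> S T0 | T0 C | T1 A | T1 B | b
  A -> S T0 | T0 C | T1 A | T1 B | a | b
  B -> S T0 | T0 C | T1 A | T1 B | T1 T1 | b
  C -> b
  T0 -> a
  T1 -> b

CYK table (by increasing span):
  [0..0]={A,B,C,S,T1}  "b"  orig:{A,B,C,S}
  [1..1]={A,T0}  "a"  orig:{A}
  [2..2]={A,T0}  "a"  orig:{A}
  [0..1]={A,B,S}  "ba"
  [1..2]=∅  "aa"
  [0..2]={A,B,S}  "baa"

S ∈ T[0,2] ⇒ YES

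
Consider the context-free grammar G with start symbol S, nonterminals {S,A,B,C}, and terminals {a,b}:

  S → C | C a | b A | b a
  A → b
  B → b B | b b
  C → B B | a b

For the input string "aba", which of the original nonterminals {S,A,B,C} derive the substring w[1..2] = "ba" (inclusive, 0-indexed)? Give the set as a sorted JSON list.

Convert to CNF:
  S -> B B | C T1 | T0 A | T0 T1 | T1 T0
  A -> b
  B -> T0 B | T0 T0
  C -> B B | T1 T0
  T0 -> b
  T1 -> a

CYK fill (cells [i..j] with 1 ≤ i ≤ j ≤ 2 only):
  cell(1,1) b: {A,T0}  orig:{A}
  cell(2,2) a: {T1}  orig:{}
  cell(1,2) ba: {S}

Original NTs in T[1,2] deriving "ba": ["S"]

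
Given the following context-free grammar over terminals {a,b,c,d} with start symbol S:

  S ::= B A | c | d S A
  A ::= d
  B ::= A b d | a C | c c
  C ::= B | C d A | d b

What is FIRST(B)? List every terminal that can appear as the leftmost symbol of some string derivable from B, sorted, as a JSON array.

FIRST sets, iterate to fixpoint:
iter 1:
  A via A→d: +{d}
  B via B→A b d: +{d}
  B via B→a C: +{a}
  B via B→c c: +{c}
  C via C→B: +{a,c,d}
  S via S→B A: +{a,c,d}
  FIRST[S]={a,c,d}  FIRST[A]={d}  FIRST[B]={a,c,d}  FIRST[C]={a,c,d}
iter 2: done
  FIRST[S]={a,c,d}  FIRST[A]={d}  FIRST[B]={a,c,d}  FIRST[C]={a,c,d}

FIRST(B) = ["a", "c", "d"]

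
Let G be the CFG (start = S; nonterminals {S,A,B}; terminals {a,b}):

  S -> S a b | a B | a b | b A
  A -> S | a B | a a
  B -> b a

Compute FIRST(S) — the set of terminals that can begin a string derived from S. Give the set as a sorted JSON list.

FIRST iteration:
iter 1:
  A via A→a B: +{a}
  B via B→b a: +{b}
  S via S→a B: +{a}
  S via S→b A: +{b}
  S: {a,b}  A: {a}  B: {b}
iter 2:
  A via A→S: +{b}
  S: {a,b}  A: {a,b}  B: {b}
iter 3: — fixpoint
  S: {a,b}  A: {a,b}  B: {b}

FIRST(S) = ["a", "b"]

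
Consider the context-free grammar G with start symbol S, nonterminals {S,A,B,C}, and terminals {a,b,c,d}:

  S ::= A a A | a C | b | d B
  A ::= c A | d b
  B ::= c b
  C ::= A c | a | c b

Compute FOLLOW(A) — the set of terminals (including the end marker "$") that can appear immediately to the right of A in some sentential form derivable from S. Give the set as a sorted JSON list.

FIRST iteration:
[1]
  A via A→c A: +{c}
  A via A→d b: +{d}
  B via B→c b: +{c}
  C via C→A c: +{c,d}
  C via C→a: +{a}
  S via S→A a A: +{c,d}
  S via S→a C: +{a}
  S via S→b: +{b}
  FIRST(S)={a,b,c,d}  FIRST(A)={c,d}  FIRST(B)={c}  FIRST(C)={a,c,d}
[2] (stable)
  FIRST(S)={a,b,c,d}  FIRST(A)={c,d}  FIRST(B)={c}  FIRST(C)={a,c,d}

FOLLOW iteration:
initialize: $ ∈ FOLLOW(S)
round 1:
  C→A c: FOLLOW(A) ⊇ FIRST(c) = {c}; new: +{c}
  S→A a A: FOLLOW(A) ⊇ FIRST(a) = {a}; new: +{a}
  S→A a A: FOLLOW(A) ⊇ FOLLOW(S) ⊇ {$}; new: +{$}
  S→a C: FOLLOW(C) ⊇ FOLLOW(S) ⊇ {$}; new: +{$}
  S→d B: FOLLOW(B) ⊇ FOLLOW(S) ⊇ {$}; new: +{$}
  FOLLOW[S]={$}  FOLLOW[A]={$,a,c}  FOLLOW[B]={$}  FOLLOW[C]={$}
round 2: (no change)
  FOLLOW[S]={$}  FOLLOW[A]={$,a,c}  FOLLOW[B]={$}  FOLLOW[C]={$}

FOLLOW(A) = ["$", "a", "c"]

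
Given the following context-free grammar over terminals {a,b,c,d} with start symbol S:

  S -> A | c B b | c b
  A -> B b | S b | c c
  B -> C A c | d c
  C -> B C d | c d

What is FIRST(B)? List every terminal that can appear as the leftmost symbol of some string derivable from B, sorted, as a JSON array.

FIRST iteration:
[1]
  A via A→c c: +{c}
  B via B→d c: +{d}
  C via C→B C d: +{d}
  C via C→c d: +{c}
  S via S→A: +{c}
  FIRST(S)={c}  FIRST(A)={c}  FIRST(B)={d}  FIRST(C)={c,d}
[2]
  A via A→B b: +{d}
  B via B→C A c: +{c}
  S via S→A: +{d}
  FIRST(S)={c,d}  FIRST(A)={c,d}  FIRST(B)={c,d}  FIRST(C)={c,d}
[3] (no change)
  FIRST(S)={c,d}  FIRST(A)={c,d}  FIRST(B)={c,d}  FIRST(C)={c,d}

FIRST(B) = ["c", "d"]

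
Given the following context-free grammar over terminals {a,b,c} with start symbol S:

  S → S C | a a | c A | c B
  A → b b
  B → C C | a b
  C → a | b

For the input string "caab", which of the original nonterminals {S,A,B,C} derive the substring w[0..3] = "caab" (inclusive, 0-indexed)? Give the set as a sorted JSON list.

CNF form of G:
  S -> S C | T1 T1 | T2 A | T2 B
  A -> T0 T0
  B -> C C | T1 T0
  C -> a | b
  T0 -> b
  T1 -> a
  T2 -> c

CYK fill — only the sub-triangle for w[0..3]:
  [0..0]={T2}  "c"  orig:{}
  [1..1]={C,T1}  "a"  orig:{C}
  [2..2]={C,T1}  "a"  orig:{C}
  [3..3]={C,T0}  "b"  orig:{C}
  [0..1]=∅  "ca"
  [1..2]={B,S}  "aa"
  [2..3]={B}  "ab"
  [0..2]={S}  "caa"
  [1..3]={S}  "aab"
  [0..3]={S}  "caab"

Original NTs in T[0,3] deriving "caab": ["S"]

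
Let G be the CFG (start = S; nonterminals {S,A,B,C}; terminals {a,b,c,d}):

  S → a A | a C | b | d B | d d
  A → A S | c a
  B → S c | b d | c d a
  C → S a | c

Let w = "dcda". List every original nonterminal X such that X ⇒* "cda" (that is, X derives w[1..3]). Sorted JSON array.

CNF form of G:
  S -> T1 A | T1 C | T3 B | T3 T3 | b
  A -> A S | T0 T1
  B -> S T0 | T0 X4 | T2 T3
  C -> S T1 | c
  T0 -> c
  T1 -> a
  T2 -> b
  T3 -> d
  X4 -> T3 T1

CYK table (by increasing span) (cells [i..j] with 1 ≤ i ≤ j ≤ 3 only):
  cell(1,1) c: {C,T0}  orig:{C}
  cell(2,2) d: {T3}  orig:{}
  cell(3,3) a: {T1}  orig:{}
  cell(1,2) cd: ∅
  cell(2,3) da: {X4}  orig:{}
  cell(1,3) cda: {B}

Original NTs in T[1,3] deriving "cda": ["B"]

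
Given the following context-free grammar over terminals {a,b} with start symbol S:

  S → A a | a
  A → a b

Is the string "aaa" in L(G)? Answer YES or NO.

CNF form of G:
  S -> A T0 | a
  A -> T0 T1
  T0 -> a
  T1 -> b

CYK fill:
  [0..0]={S,T0}  "a"  orig:{S}
  [1..1]={S,T0}  "a"  orig:{S}
  [2..2]={S,T0}  "a"  orig:{S}
  [0..1]=∅  "aa"
  [1..2]=∅  "aa"
  [0..2]=∅  "aaa"

S ∉ T[0,2] ⇒ NO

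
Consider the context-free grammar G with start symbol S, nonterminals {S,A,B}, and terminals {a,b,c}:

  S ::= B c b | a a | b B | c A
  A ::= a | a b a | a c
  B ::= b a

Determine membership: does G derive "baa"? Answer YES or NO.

Convert to CNF:
  S -> B X4 | T0 T0 | T1 B | T2 A
  A -> T0 T2 | T0 X3 | a
  B -> T1 T0
  T0 -> a
  T1 -> b
  T2 -> c
  X3 -> T1 T0
  X4 -> T2 T1

CYK table (by increasing span):
  T[0,0] 'b' = {T1}  orig:{}
  T[1,1] 'a' = {A,T0}  orig:{A}
  T[2,2] 'a' = {A,T0}  orig:{A}
  T[0,1] 'ba' = {B,X3}  orig:{B}
  T[1,2] 'aa' = {S}
  T[0,2] 'baa' = ∅

S ∉ T[0,2] ⇒ NO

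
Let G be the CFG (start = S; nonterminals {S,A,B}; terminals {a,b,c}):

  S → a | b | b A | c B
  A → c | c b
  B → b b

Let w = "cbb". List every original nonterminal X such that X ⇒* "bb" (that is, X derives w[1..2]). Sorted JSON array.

Convert to CNF:
  S -> T0 B | T1 A | a | b
  A -> T0 T1 | c
  B -> T1 T1
  T0 -> c
  T1 -> b

Fill CYK table bottom-up — only the sub-triangle for w[1..2]:
  T[1,1] 'b' = {S,T1}  orig:{S}
  T[2,2] 'b' = {S,T1}  orig:{S}
  T[1,2] 'bb' = {B}

Original NTs in T[1,2] deriving "bb": ["B"]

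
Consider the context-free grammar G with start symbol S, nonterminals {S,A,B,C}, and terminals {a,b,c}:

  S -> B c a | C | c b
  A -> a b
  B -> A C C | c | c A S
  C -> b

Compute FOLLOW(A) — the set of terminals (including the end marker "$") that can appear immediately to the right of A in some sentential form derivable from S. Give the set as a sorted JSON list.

FIRST iteration:
round 1:
  A via A→a b: +{a}
  B via B→A C C: +{a}
  B via B→c: +{c}
  C via C→b: +{b}
  S via S→B c a: +{a,c}
  S via S→C: +{b}
  FIRST[S]={a,b,c}  FIRST[A]={a}  FIRST[B]={a,c}  FIRST[C]={b}
round 2: done
  FIRST[S]={a,b,c}  FIRST[A]={a}  FIRST[B]={a,c}  FIRST[C]={b}

FOLLOW iteration:
FOLLOW(S) := {$}
round 1:
  B→A C C: FOLLOW(A) ⊇ FIRST(C) = {b}; new: +{b}
  B→A C C: FOLLOW(C) ⊇ FIRST(C) = {b}; new: +{b}
  B→c A S: FOLLOW(A) ⊇ FIRST(S) = {a,b,c}; new: +{a,c}
  S→B c a: FOLLOW(B) ⊇ FIRST(c) = {c}; new: +{c}
  S→C: FOLLOW(C) ⊇ FOLLOW(S) ⊇ {$}; new: +{$}
  FOLLOW[S]={$}  FOLLOW[A]={a,b,c}  FOLLOW[B]={c}  FOLLOW[C]={$,b}
round 2:
  B→A C C: FOLLOW(C) ⊇ FOLLOW(B) ⊇ {c}; new: +{c}
  B→c A S: FOLLOW(S) ⊇ FOLLOW(B) ⊇ {c}; new: +{c}
  FOLLOW[S]={$,c}  FOLLOW[A]={a,b,c}  FOLLOW[B]={c}  FOLLOW[C]={$,b,c}
round 3: done
  FOLLOW[S]={$,c}  FOLLOW[A]={a,b,c}  FOLLOW[B]={c}  FOLLOW[C]={$,b,c}

FOLLOW(A) = ["a", "b", "c"]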